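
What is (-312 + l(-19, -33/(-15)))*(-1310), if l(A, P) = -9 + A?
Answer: 445400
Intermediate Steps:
(-312 + l(-19, -33/(-15)))*(-1310) = (-312 + (-9 - 19))*(-1310) = (-312 - 28)*(-1310) = -340*(-1310) = 445400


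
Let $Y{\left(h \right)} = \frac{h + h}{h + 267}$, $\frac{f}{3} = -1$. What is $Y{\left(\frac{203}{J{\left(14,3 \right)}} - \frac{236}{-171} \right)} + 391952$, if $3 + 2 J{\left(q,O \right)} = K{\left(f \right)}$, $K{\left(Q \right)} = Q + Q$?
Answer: $\frac{14964320452}{38179} \approx 3.9195 \cdot 10^{5}$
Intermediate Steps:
$f = -3$ ($f = 3 \left(-1\right) = -3$)
$K{\left(Q \right)} = 2 Q$
$J{\left(q,O \right)} = - \frac{9}{2}$ ($J{\left(q,O \right)} = - \frac{3}{2} + \frac{2 \left(-3\right)}{2} = - \frac{3}{2} + \frac{1}{2} \left(-6\right) = - \frac{3}{2} - 3 = - \frac{9}{2}$)
$Y{\left(h \right)} = \frac{2 h}{267 + h}$
$Y{\left(\frac{203}{J{\left(14,3 \right)}} - \frac{236}{-171} \right)} + 391952 = \frac{2 \left(\frac{203}{- \frac{9}{2}} - \frac{236}{-171}\right)}{267 + \left(\frac{203}{- \frac{9}{2}} - \frac{236}{-171}\right)} + 391952 = \frac{2 \left(203 \left(- \frac{2}{9}\right) - - \frac{236}{171}\right)}{267 + \left(203 \left(- \frac{2}{9}\right) - - \frac{236}{171}\right)} + 391952 = \frac{2 \left(- \frac{406}{9} + \frac{236}{171}\right)}{267 + \left(- \frac{406}{9} + \frac{236}{171}\right)} + 391952 = 2 \left(- \frac{7478}{171}\right) \frac{1}{267 - \frac{7478}{171}} + 391952 = 2 \left(- \frac{7478}{171}\right) \frac{1}{\frac{38179}{171}} + 391952 = 2 \left(- \frac{7478}{171}\right) \frac{171}{38179} + 391952 = - \frac{14956}{38179} + 391952 = \frac{14964320452}{38179}$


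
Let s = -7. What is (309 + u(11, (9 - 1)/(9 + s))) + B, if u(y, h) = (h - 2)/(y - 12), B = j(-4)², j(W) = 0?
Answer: 307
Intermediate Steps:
B = 0 (B = 0² = 0)
u(y, h) = (-2 + h)/(-12 + y)
(309 + u(11, (9 - 1)/(9 + s))) + B = (309 + (-2 + (9 - 1)/(9 - 7))/(-12 + 11)) + 0 = (309 + (-2 + 8/2)/(-1)) + 0 = (309 - (-2 + 8*(½))) + 0 = (309 - (-2 + 4)) + 0 = (309 - 1*2) + 0 = (309 - 2) + 0 = 307 + 0 = 307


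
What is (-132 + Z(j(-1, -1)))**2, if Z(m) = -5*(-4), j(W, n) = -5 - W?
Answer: 12544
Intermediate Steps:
Z(m) = 20
(-132 + Z(j(-1, -1)))**2 = (-132 + 20)**2 = (-112)**2 = 12544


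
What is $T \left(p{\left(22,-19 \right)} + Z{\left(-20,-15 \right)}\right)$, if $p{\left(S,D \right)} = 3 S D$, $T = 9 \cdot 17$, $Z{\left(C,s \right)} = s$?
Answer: $-194157$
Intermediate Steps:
$T = 153$
$p{\left(S,D \right)} = 3 D S$
$T \left(p{\left(22,-19 \right)} + Z{\left(-20,-15 \right)}\right) = 153 \left(3 \left(-19\right) 22 - 15\right) = 153 \left(-1254 - 15\right) = 153 \left(-1269\right) = -194157$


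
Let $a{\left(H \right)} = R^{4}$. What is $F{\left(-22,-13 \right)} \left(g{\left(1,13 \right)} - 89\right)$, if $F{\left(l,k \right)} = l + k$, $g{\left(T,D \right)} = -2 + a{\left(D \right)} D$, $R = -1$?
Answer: $2730$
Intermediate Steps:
$a{\left(H \right)} = 1$ ($a{\left(H \right)} = \left(-1\right)^{4} = 1$)
$g{\left(T,D \right)} = -2 + D$ ($g{\left(T,D \right)} = -2 + 1 D = -2 + D$)
$F{\left(l,k \right)} = k + l$
$F{\left(-22,-13 \right)} \left(g{\left(1,13 \right)} - 89\right) = \left(-13 - 22\right) \left(\left(-2 + 13\right) - 89\right) = - 35 \left(11 - 89\right) = \left(-35\right) \left(-78\right) = 2730$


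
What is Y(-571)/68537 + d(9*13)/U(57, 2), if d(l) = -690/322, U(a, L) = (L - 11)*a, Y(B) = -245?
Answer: 7060/11719827 ≈ 0.00060240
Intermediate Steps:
U(a, L) = a*(-11 + L) (U(a, L) = (-11 + L)*a = a*(-11 + L))
d(l) = -15/7 (d(l) = -690*1/322 = -15/7)
Y(-571)/68537 + d(9*13)/U(57, 2) = -245/68537 - 15*1/(57*(-11 + 2))/7 = -245*1/68537 - 15/(7*(57*(-9))) = -35/9791 - 15/7/(-513) = -35/9791 - 15/7*(-1/513) = -35/9791 + 5/1197 = 7060/11719827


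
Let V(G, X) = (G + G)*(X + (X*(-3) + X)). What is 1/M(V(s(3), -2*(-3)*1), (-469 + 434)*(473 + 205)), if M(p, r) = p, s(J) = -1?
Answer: 1/12 ≈ 0.083333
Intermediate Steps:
V(G, X) = -2*G*X (V(G, X) = (2*G)*(X + (-3*X + X)) = (2*G)*(X - 2*X) = (2*G)*(-X) = -2*G*X)
1/M(V(s(3), -2*(-3)*1), (-469 + 434)*(473 + 205)) = 1/(-2*(-1)*-2*(-3)*1) = 1/(-2*(-1)*6*1) = 1/(-2*(-1)*6) = 1/12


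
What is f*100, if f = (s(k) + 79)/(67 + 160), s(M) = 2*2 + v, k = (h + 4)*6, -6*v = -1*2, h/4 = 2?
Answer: 25000/681 ≈ 36.711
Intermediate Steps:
h = 8 (h = 4*2 = 8)
v = ⅓ (v = -(-1)*2/6 = -⅙*(-2) = ⅓ ≈ 0.33333)
k = 72 (k = (8 + 4)*6 = 12*6 = 72)
s(M) = 13/3 (s(M) = 2*2 + ⅓ = 4 + ⅓ = 13/3)
f = 250/681 (f = (13/3 + 79)/(67 + 160) = (250/3)/227 = (250/3)*(1/227) = 250/681 ≈ 0.36711)
f*100 = (250/681)*100 = 25000/681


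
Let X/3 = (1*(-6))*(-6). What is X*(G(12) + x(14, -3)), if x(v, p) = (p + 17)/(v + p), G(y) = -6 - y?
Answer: -19872/11 ≈ -1806.5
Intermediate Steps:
X = 108 (X = 3*((1*(-6))*(-6)) = 3*(-6*(-6)) = 3*36 = 108)
x(v, p) = (17 + p)/(p + v)
X*(G(12) + x(14, -3)) = 108*((-6 - 1*12) + (17 - 3)/(-3 + 14)) = 108*((-6 - 12) + 14/11) = 108*(-18 + (1/11)*14) = 108*(-18 + 14/11) = 108*(-184/11) = -19872/11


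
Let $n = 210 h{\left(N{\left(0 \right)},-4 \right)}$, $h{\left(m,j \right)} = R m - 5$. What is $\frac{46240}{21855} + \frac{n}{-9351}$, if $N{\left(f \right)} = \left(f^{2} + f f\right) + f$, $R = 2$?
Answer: $\frac{3372874}{1513823} \approx 2.2281$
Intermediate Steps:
$N{\left(f \right)} = f + 2 f^{2}$ ($N{\left(f \right)} = \left(f^{2} + f^{2}\right) + f = 2 f^{2} + f = f + 2 f^{2}$)
$h{\left(m,j \right)} = -5 + 2 m$ ($h{\left(m,j \right)} = 2 m - 5 = -5 + 2 m$)
$n = -1050$ ($n = 210 \left(-5 + 2 \cdot 0 \left(1 + 2 \cdot 0\right)\right) = 210 \left(-5 + 2 \cdot 0 \left(1 + 0\right)\right) = 210 \left(-5 + 2 \cdot 0 \cdot 1\right) = 210 \left(-5 + 2 \cdot 0\right) = 210 \left(-5 + 0\right) = 210 \left(-5\right) = -1050$)
$\frac{46240}{21855} + \frac{n}{-9351} = \frac{46240}{21855} - \frac{1050}{-9351} = 46240 \cdot \frac{1}{21855} - - \frac{350}{3117} = \frac{9248}{4371} + \frac{350}{3117} = \frac{3372874}{1513823}$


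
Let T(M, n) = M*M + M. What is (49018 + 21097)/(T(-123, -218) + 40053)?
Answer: 70115/55059 ≈ 1.2735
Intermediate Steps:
T(M, n) = M + M² (T(M, n) = M² + M = M + M²)
(49018 + 21097)/(T(-123, -218) + 40053) = (49018 + 21097)/(-123*(1 - 123) + 40053) = 70115/(-123*(-122) + 40053) = 70115/(15006 + 40053) = 70115/55059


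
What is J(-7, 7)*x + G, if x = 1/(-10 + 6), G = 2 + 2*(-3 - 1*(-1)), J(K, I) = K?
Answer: -¼ ≈ -0.25000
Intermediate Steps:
G = -2 (G = 2 + 2*(-3 + 1) = 2 + 2*(-2) = 2 - 4 = -2)
x = -¼ (x = 1/(-4) = -¼ ≈ -0.25000)
J(-7, 7)*x + G = -7*(-¼) - 2 = 7/4 - 2 = -¼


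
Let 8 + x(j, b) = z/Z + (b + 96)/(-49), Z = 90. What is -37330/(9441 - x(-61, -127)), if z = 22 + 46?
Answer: -41156325/10415992 ≈ -3.9513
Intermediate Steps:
z = 68
x(j, b) = -20294/2205 - b/49 (x(j, b) = -8 + (68/90 + (b + 96)/(-49)) = -8 + (68*(1/90) + (96 + b)*(-1/49)) = -8 + (34/45 + (-96/49 - b/49)) = -8 + (-2654/2205 - b/49) = -20294/2205 - b/49)
-37330/(9441 - x(-61, -127)) = -37330/(9441 - (-20294/2205 - 1/49*(-127))) = -37330/(9441 - (-20294/2205 + 127/49)) = -37330/(9441 - 1*(-14579/2205)) = -37330/(9441 + 14579/2205) = -37330/20831984/2205 = -37330*2205/20831984 = -41156325/10415992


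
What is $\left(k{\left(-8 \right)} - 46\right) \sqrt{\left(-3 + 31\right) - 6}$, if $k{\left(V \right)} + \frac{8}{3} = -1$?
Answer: $- \frac{149 \sqrt{22}}{3} \approx -232.96$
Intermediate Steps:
$k{\left(V \right)} = - \frac{11}{3}$ ($k{\left(V \right)} = - \frac{8}{3} - 1 = - \frac{11}{3}$)
$\left(k{\left(-8 \right)} - 46\right) \sqrt{\left(-3 + 31\right) - 6} = \left(- \frac{11}{3} - 46\right) \sqrt{\left(-3 + 31\right) - 6} = - \frac{149 \sqrt{28 - 6}}{3} = - \frac{149 \sqrt{22}}{3}$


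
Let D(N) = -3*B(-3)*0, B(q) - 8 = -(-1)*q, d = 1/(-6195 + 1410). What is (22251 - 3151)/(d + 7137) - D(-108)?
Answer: 22848375/8537636 ≈ 2.6762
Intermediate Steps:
d = -1/4785 (d = 1/(-4785) = -1/4785 ≈ -0.00020899)
B(q) = 8 + q (B(q) = 8 - (-1)*q = 8 + q)
D(N) = 0 (D(N) = -3*(8 - 3)*0 = -3*5*0 = -15*0 = 0)
(22251 - 3151)/(d + 7137) - D(-108) = (22251 - 3151)/(-1/4785 + 7137) - 1*0 = 19100/(34150544/4785) + 0 = 19100*(4785/34150544) + 0 = 22848375/8537636 + 0 = 22848375/8537636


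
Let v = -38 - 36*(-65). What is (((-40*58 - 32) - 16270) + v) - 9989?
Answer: -26309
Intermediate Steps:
v = 2302 (v = -38 + 2340 = 2302)
(((-40*58 - 32) - 16270) + v) - 9989 = (((-40*58 - 32) - 16270) + 2302) - 9989 = (((-2320 - 32) - 16270) + 2302) - 9989 = ((-2352 - 16270) + 2302) - 9989 = (-18622 + 2302) - 9989 = -16320 - 9989 = -26309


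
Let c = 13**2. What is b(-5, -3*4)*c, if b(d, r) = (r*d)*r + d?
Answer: -122525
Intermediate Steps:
b(d, r) = d + d*r**2 (b(d, r) = (d*r)*r + d = d*r**2 + d = d + d*r**2)
c = 169
b(-5, -3*4)*c = -5*(1 + (-3*4)**2)*169 = -5*(1 + (-12)**2)*169 = -5*(1 + 144)*169 = -5*145*169 = -725*169 = -122525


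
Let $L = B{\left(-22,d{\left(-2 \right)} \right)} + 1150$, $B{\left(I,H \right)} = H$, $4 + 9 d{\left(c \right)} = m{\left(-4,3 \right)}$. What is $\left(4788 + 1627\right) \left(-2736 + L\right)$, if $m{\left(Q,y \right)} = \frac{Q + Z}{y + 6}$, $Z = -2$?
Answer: $- \frac{274792940}{27} \approx -1.0178 \cdot 10^{7}$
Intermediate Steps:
$m{\left(Q,y \right)} = \frac{-2 + Q}{6 + y}$ ($m{\left(Q,y \right)} = \frac{Q - 2}{y + 6} = \frac{-2 + Q}{6 + y}$)
$d{\left(c \right)} = - \frac{14}{27}$ ($d{\left(c \right)} = - \frac{4}{9} + \frac{\frac{1}{6 + 3} \left(-2 - 4\right)}{9} = - \frac{4}{9} + \frac{\frac{1}{9} \left(-6\right)}{9} = - \frac{4}{9} + \frac{1}{9} \left(- \frac{2}{3}\right) = - \frac{4}{9} - \frac{2}{27} = - \frac{14}{27}$)
$L = \frac{31036}{27}$ ($L = - \frac{14}{27} + 1150 = \frac{31036}{27} \approx 1149.5$)
$\left(4788 + 1627\right) \left(-2736 + L\right) = \left(4788 + 1627\right) \left(-2736 + \frac{31036}{27}\right) = 6415 \left(- \frac{42836}{27}\right) = - \frac{274792940}{27}$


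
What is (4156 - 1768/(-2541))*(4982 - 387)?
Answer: 48533143580/2541 ≈ 1.9100e+7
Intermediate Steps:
(4156 - 1768/(-2541))*(4982 - 387) = (4156 - 1768*(-1/2541))*4595 = (4156 + 1768/2541)*4595 = (10562164/2541)*4595 = 48533143580/2541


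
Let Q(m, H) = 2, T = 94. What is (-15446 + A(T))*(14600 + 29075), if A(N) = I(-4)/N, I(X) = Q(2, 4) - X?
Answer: -31706259325/47 ≈ -6.7460e+8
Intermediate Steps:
I(X) = 2 - X
A(N) = 6/N (A(N) = (2 - 1*(-4))/N = (2 + 4)/N = 6/N)
(-15446 + A(T))*(14600 + 29075) = (-15446 + 6/94)*(14600 + 29075) = (-15446 + 6*(1/94))*43675 = (-15446 + 3/47)*43675 = -725959/47*43675 = -31706259325/47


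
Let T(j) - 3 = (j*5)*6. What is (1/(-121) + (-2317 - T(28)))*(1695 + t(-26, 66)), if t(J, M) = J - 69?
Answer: -611777600/121 ≈ -5.0560e+6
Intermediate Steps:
t(J, M) = -69 + J
T(j) = 3 + 30*j (T(j) = 3 + (j*5)*6 = 3 + (5*j)*6 = 3 + 30*j)
(1/(-121) + (-2317 - T(28)))*(1695 + t(-26, 66)) = (1/(-121) + (-2317 - (3 + 30*28)))*(1695 + (-69 - 26)) = (-1/121 + (-2317 - (3 + 840)))*(1695 - 95) = (-1/121 + (-2317 - 1*843))*1600 = (-1/121 + (-2317 - 843))*1600 = (-1/121 - 3160)*1600 = -382361/121*1600 = -611777600/121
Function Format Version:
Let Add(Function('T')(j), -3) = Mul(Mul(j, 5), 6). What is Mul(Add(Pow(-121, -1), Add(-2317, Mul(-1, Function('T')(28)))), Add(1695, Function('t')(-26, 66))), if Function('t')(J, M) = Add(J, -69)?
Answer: Rational(-611777600, 121) ≈ -5.0560e+6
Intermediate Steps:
Function('t')(J, M) = Add(-69, J)
Function('T')(j) = Add(3, Mul(30, j)) (Function('T')(j) = Add(3, Mul(Mul(j, 5), 6)) = Add(3, Mul(Mul(5, j), 6)) = Add(3, Mul(30, j)))
Mul(Add(Pow(-121, -1), Add(-2317, Mul(-1, Function('T')(28)))), Add(1695, Function('t')(-26, 66))) = Mul(Add(Pow(-121, -1), Add(-2317, Mul(-1, Add(3, Mul(30, 28))))), Add(1695, Add(-69, -26))) = Mul(Add(Rational(-1, 121), Add(-2317, Mul(-1, Add(3, 840)))), Add(1695, -95)) = Mul(Add(Rational(-1, 121), Add(-2317, Mul(-1, 843))), 1600) = Mul(Add(Rational(-1, 121), Add(-2317, -843)), 1600) = Mul(Add(Rational(-1, 121), -3160), 1600) = Mul(Rational(-382361, 121), 1600) = Rational(-611777600, 121)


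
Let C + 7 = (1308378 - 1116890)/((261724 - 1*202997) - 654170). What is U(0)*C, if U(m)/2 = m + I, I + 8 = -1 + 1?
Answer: 69753424/595443 ≈ 117.15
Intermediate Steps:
I = -8 (I = -8 + (-1 + 1) = -8 + 0 = -8)
C = -4359589/595443 (C = -7 + (1308378 - 1116890)/((261724 - 1*202997) - 654170) = -7 + 191488/((261724 - 202997) - 654170) = -7 + 191488/(58727 - 654170) = -7 + 191488/(-595443) = -7 + 191488*(-1/595443) = -7 - 191488/595443 = -4359589/595443 ≈ -7.3216)
U(m) = -16 + 2*m (U(m) = 2*(m - 8) = 2*(-8 + m) = -16 + 2*m)
U(0)*C = (-16 + 2*0)*(-4359589/595443) = (-16 + 0)*(-4359589/595443) = -16*(-4359589/595443) = 69753424/595443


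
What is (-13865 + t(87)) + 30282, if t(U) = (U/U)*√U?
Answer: 16417 + √87 ≈ 16426.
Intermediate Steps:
t(U) = √U (t(U) = 1*√U = √U)
(-13865 + t(87)) + 30282 = (-13865 + √87) + 30282 = 16417 + √87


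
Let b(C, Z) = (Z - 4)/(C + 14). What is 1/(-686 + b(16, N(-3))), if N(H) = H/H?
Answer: -10/6861 ≈ -0.0014575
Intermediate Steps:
N(H) = 1
b(C, Z) = (-4 + Z)/(14 + C)
1/(-686 + b(16, N(-3))) = 1/(-686 + (-4 + 1)/(14 + 16)) = 1/(-686 - 3/30) = 1/(-686 + (1/30)*(-3)) = 1/(-686 - 1/10) = 1/(-6861/10) = -10/6861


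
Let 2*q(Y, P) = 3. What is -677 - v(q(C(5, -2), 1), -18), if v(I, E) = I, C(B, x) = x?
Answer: -1357/2 ≈ -678.50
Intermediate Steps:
q(Y, P) = 3/2 (q(Y, P) = (½)*3 = 3/2)
-677 - v(q(C(5, -2), 1), -18) = -677 - 1*3/2 = -677 - 3/2 = -1357/2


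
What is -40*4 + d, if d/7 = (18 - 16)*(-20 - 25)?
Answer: -790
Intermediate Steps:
d = -630 (d = 7*((18 - 16)*(-20 - 25)) = 7*(2*(-45)) = 7*(-90) = -630)
-40*4 + d = -40*4 - 630 = -160 - 630 = -790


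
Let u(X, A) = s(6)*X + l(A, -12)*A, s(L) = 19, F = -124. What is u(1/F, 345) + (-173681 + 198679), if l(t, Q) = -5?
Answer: 2885833/124 ≈ 23273.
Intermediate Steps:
u(X, A) = -5*A + 19*X (u(X, A) = 19*X - 5*A = -5*A + 19*X)
u(1/F, 345) + (-173681 + 198679) = (-5*345 + 19/(-124)) + (-173681 + 198679) = (-1725 + 19*(-1/124)) + 24998 = (-1725 - 19/124) + 24998 = -213919/124 + 24998 = 2885833/124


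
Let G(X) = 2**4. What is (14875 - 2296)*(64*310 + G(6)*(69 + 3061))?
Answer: 879523680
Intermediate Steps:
G(X) = 16
(14875 - 2296)*(64*310 + G(6)*(69 + 3061)) = (14875 - 2296)*(64*310 + 16*(69 + 3061)) = 12579*(19840 + 16*3130) = 12579*(19840 + 50080) = 12579*69920 = 879523680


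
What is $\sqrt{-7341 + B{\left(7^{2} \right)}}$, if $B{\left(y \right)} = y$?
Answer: $2 i \sqrt{1823} \approx 85.393 i$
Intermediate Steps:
$\sqrt{-7341 + B{\left(7^{2} \right)}} = \sqrt{-7341 + 7^{2}} = \sqrt{-7341 + 49} = \sqrt{-7292} = 2 i \sqrt{1823}$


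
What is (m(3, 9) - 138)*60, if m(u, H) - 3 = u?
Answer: -7920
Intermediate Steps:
m(u, H) = 3 + u
(m(3, 9) - 138)*60 = ((3 + 3) - 138)*60 = (6 - 138)*60 = -132*60 = -7920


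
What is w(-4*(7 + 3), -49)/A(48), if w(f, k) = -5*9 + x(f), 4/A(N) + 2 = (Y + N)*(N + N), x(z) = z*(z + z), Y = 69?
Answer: 17715325/2 ≈ 8.8577e+6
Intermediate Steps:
x(z) = 2*z² (x(z) = z*(2*z) = 2*z²)
A(N) = 4/(-2 + 2*N*(69 + N)) (A(N) = 4/(-2 + (69 + N)*(N + N)) = 4/(-2 + (69 + N)*(2*N)) = 4/(-2 + 2*N*(69 + N)))
w(f, k) = -45 + 2*f² (w(f, k) = -5*9 + 2*f² = -45 + 2*f²)
w(-4*(7 + 3), -49)/A(48) = (-45 + 2*(-4*(7 + 3))²)/((2/(-1 + 48² + 69*48))) = (-45 + 2*(-4*10)²)/((2/(-1 + 2304 + 3312))) = (-45 + 2*(-40)²)/((2/5615)) = (-45 + 2*1600)/((2*(1/5615))) = (-45 + 3200)/(2/5615) = 3155*(5615/2) = 17715325/2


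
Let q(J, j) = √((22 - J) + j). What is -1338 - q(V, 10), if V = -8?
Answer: -1338 - 2*√10 ≈ -1344.3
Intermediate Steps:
q(J, j) = √(22 + j - J)
-1338 - q(V, 10) = -1338 - √(22 + 10 - 1*(-8)) = -1338 - √(22 + 10 + 8) = -1338 - √40 = -1338 - 2*√10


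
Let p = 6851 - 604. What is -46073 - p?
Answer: -52320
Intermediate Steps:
p = 6247
-46073 - p = -46073 - 1*6247 = -46073 - 6247 = -52320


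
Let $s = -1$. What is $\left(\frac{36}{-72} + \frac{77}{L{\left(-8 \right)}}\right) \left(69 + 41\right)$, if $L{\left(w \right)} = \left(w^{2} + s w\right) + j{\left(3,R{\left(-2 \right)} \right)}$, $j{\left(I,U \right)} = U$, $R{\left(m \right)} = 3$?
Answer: $\frac{869}{15} \approx 57.933$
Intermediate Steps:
$L{\left(w \right)} = 3 + w^{2} - w$ ($L{\left(w \right)} = \left(w^{2} - w\right) + 3 = 3 + w^{2} - w$)
$\left(\frac{36}{-72} + \frac{77}{L{\left(-8 \right)}}\right) \left(69 + 41\right) = \left(\frac{36}{-72} + \frac{77}{3 + \left(-8\right)^{2} - -8}\right) \left(69 + 41\right) = \left(36 \left(- \frac{1}{72}\right) + \frac{77}{3 + 64 + 8}\right) 110 = \left(- \frac{1}{2} + \frac{77}{75}\right) 110 = \frac{79}{150} \cdot 110 = \frac{869}{15}$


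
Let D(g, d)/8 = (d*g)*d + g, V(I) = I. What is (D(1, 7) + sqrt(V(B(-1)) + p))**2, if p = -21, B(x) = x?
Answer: (400 + I*sqrt(22))**2 ≈ 1.5998e+5 + 3752.0*I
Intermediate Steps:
D(g, d) = 8*g + 8*g*d**2 (D(g, d) = 8*((d*g)*d + g) = 8*(g*d**2 + g) = 8*(g + g*d**2) = 8*g + 8*g*d**2)
(D(1, 7) + sqrt(V(B(-1)) + p))**2 = (8*1*(1 + 7**2) + sqrt(-1 - 21))**2 = (8*1*(1 + 49) + sqrt(-22))**2 = (8*1*50 + I*sqrt(22))**2 = (400 + I*sqrt(22))**2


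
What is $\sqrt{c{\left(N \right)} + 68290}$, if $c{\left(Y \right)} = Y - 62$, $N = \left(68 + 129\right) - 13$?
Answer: $2 \sqrt{17103} \approx 261.56$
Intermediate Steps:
$N = 184$ ($N = 197 - 13 = 184$)
$c{\left(Y \right)} = -62 + Y$ ($c{\left(Y \right)} = Y - 62 = -62 + Y$)
$\sqrt{c{\left(N \right)} + 68290} = \sqrt{\left(-62 + 184\right) + 68290} = \sqrt{122 + 68290} = \sqrt{68412} = 2 \sqrt{17103}$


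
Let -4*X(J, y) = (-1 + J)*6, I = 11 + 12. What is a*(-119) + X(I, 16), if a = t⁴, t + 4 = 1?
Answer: -9672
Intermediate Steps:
t = -3 (t = -4 + 1 = -3)
I = 23
X(J, y) = 3/2 - 3*J/2 (X(J, y) = -(-1 + J)*6/4 = -(-6 + 6*J)/4 = 3/2 - 3*J/2)
a = 81 (a = (-3)⁴ = 81)
a*(-119) + X(I, 16) = 81*(-119) + (3/2 - 3/2*23) = -9639 + (3/2 - 69/2) = -9639 - 33 = -9672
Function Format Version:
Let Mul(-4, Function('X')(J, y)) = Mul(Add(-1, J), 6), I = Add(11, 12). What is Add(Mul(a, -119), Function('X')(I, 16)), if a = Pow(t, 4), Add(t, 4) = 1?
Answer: -9672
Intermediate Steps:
t = -3 (t = Add(-4, 1) = -3)
I = 23
Function('X')(J, y) = Add(Rational(3, 2), Mul(Rational(-3, 2), J)) (Function('X')(J, y) = Mul(Rational(-1, 4), Mul(Add(-1, J), 6)) = Mul(Rational(-1, 4), Add(-6, Mul(6, J))) = Add(Rational(3, 2), Mul(Rational(-3, 2), J)))
a = 81 (a = Pow(-3, 4) = 81)
Add(Mul(a, -119), Function('X')(I, 16)) = Add(Mul(81, -119), Add(Rational(3, 2), Mul(Rational(-3, 2), 23))) = Add(-9639, Add(Rational(3, 2), Rational(-69, 2))) = Add(-9639, -33) = -9672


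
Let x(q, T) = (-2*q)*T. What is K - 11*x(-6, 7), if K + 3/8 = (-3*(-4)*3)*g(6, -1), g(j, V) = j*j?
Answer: 2973/8 ≈ 371.63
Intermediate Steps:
x(q, T) = -2*T*q
g(j, V) = j²
K = 10365/8 (K = -3/8 + (-3*(-4)*3)*6² = -3/8 + (12*3)*36 = -3/8 + 36*36 = -3/8 + 1296 = 10365/8 ≈ 1295.6)
K - 11*x(-6, 7) = 10365/8 - (-22)*7*(-6) = 10365/8 - 11*84 = 10365/8 - 924 = 2973/8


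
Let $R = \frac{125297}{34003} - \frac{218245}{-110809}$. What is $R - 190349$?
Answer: $- \frac{717182971721015}{3767838427} \approx -1.9034 \cdot 10^{5}$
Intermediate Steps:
$R = \frac{21305020008}{3767838427}$ ($R = 125297 \cdot \frac{1}{34003} - - \frac{218245}{110809} = \frac{125297}{34003} + \frac{218245}{110809} = \frac{21305020008}{3767838427} \approx 5.6544$)
$R - 190349 = \frac{21305020008}{3767838427} - 190349 = - \frac{717182971721015}{3767838427}$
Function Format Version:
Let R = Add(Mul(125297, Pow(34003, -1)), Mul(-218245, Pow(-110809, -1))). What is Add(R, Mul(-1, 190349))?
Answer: Rational(-717182971721015, 3767838427) ≈ -1.9034e+5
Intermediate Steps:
R = Rational(21305020008, 3767838427) (R = Add(Mul(125297, Rational(1, 34003)), Mul(-218245, Rational(-1, 110809))) = Add(Rational(125297, 34003), Rational(218245, 110809)) = Rational(21305020008, 3767838427) ≈ 5.6544)
Add(R, Mul(-1, 190349)) = Add(Rational(21305020008, 3767838427), Mul(-1, 190349)) = Add(Rational(21305020008, 3767838427), -190349) = Rational(-717182971721015, 3767838427)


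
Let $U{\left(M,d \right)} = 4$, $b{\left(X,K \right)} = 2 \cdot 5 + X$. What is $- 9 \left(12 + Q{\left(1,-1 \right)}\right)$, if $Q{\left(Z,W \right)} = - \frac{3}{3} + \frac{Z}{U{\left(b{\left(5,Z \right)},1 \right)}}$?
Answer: $- \frac{405}{4} \approx -101.25$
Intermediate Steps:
$b{\left(X,K \right)} = 10 + X$
$Q{\left(Z,W \right)} = -1 + \frac{Z}{4}$ ($Q{\left(Z,W \right)} = - \frac{3}{3} + \frac{Z}{4} = \left(-3\right) \frac{1}{3} + Z \frac{1}{4} = -1 + \frac{Z}{4}$)
$- 9 \left(12 + Q{\left(1,-1 \right)}\right) = - 9 \left(12 + \left(-1 + \frac{1}{4} \cdot 1\right)\right) = - 9 \left(12 + \left(-1 + \frac{1}{4}\right)\right) = - 9 \left(12 - \frac{3}{4}\right) = \left(-9\right) \frac{45}{4} = - \frac{405}{4}$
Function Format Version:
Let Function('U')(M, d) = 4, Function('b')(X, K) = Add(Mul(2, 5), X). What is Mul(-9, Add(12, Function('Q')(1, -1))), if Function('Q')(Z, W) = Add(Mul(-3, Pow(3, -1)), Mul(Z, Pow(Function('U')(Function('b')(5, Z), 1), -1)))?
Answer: Rational(-405, 4) ≈ -101.25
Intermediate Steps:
Function('b')(X, K) = Add(10, X)
Function('Q')(Z, W) = Add(-1, Mul(Rational(1, 4), Z)) (Function('Q')(Z, W) = Add(Mul(-3, Pow(3, -1)), Mul(Z, Pow(4, -1))) = Add(Mul(-3, Rational(1, 3)), Mul(Z, Rational(1, 4))) = Add(-1, Mul(Rational(1, 4), Z)))
Mul(-9, Add(12, Function('Q')(1, -1))) = Mul(-9, Add(12, Add(-1, Mul(Rational(1, 4), 1)))) = Mul(-9, Add(12, Add(-1, Rational(1, 4)))) = Mul(-9, Add(12, Rational(-3, 4))) = Mul(-9, Rational(45, 4)) = Rational(-405, 4)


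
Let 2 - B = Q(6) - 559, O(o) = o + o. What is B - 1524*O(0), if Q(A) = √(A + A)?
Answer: 561 - 2*√3 ≈ 557.54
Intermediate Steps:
Q(A) = √2*√A (Q(A) = √(2*A) = √2*√A)
O(o) = 2*o
B = 561 - 2*√3 (B = 2 - (√2*√6 - 559) = 2 - (2*√3 - 559) = 2 - (-559 + 2*√3) = 2 + (559 - 2*√3) = 561 - 2*√3 ≈ 557.54)
B - 1524*O(0) = (561 - 2*√3) - 3048*0 = (561 - 2*√3) - 1524*0 = (561 - 2*√3) + 0 = 561 - 2*√3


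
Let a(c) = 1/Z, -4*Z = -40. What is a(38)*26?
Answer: 13/5 ≈ 2.6000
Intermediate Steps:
Z = 10 (Z = -¼*(-40) = 10)
a(c) = ⅒ (a(c) = 1/10 = ⅒)
a(38)*26 = (⅒)*26 = 13/5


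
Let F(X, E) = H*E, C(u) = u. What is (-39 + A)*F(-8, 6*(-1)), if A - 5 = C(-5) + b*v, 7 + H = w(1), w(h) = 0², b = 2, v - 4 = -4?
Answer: -1638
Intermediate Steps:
v = 0 (v = 4 - 4 = 0)
w(h) = 0
H = -7 (H = -7 + 0 = -7)
F(X, E) = -7*E
A = 0 (A = 5 + (-5 + 2*0) = 5 + (-5 + 0) = 5 - 5 = 0)
(-39 + A)*F(-8, 6*(-1)) = (-39 + 0)*(-42*(-1)) = -(-273)*(-6) = -39*42 = -1638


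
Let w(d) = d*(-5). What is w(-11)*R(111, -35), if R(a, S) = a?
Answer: 6105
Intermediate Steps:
w(d) = -5*d
w(-11)*R(111, -35) = -5*(-11)*111 = 55*111 = 6105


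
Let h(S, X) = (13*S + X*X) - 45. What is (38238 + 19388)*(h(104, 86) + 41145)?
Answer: 2872540848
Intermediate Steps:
h(S, X) = -45 + X² + 13*S (h(S, X) = (13*S + X²) - 45 = (X² + 13*S) - 45 = -45 + X² + 13*S)
(38238 + 19388)*(h(104, 86) + 41145) = (38238 + 19388)*((-45 + 86² + 13*104) + 41145) = 57626*((-45 + 7396 + 1352) + 41145) = 57626*(8703 + 41145) = 57626*49848 = 2872540848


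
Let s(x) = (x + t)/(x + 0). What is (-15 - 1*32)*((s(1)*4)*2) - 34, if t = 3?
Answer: -1538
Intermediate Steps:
s(x) = (3 + x)/x (s(x) = (x + 3)/(x + 0) = (3 + x)/x)
(-15 - 1*32)*((s(1)*4)*2) - 34 = (-15 - 1*32)*((((3 + 1)/1)*4)*2) - 34 = (-15 - 32)*(((1*4)*4)*2) - 34 = -47*4*4*2 - 34 = -752*2 - 34 = -47*32 - 34 = -1504 - 34 = -1538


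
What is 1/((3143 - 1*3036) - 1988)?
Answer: -1/1881 ≈ -0.00053163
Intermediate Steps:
1/((3143 - 1*3036) - 1988) = 1/((3143 - 3036) - 1988) = 1/(107 - 1988) = 1/(-1881) = -1/1881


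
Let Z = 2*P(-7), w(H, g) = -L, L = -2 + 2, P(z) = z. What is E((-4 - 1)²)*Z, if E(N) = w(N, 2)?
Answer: 0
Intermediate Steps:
L = 0
w(H, g) = 0 (w(H, g) = -1*0 = 0)
E(N) = 0
Z = -14 (Z = 2*(-7) = -14)
E((-4 - 1)²)*Z = 0*(-14) = 0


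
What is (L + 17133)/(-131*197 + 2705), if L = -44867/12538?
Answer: -214768687/289652876 ≈ -0.74147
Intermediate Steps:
L = -44867/12538 (L = -44867*1/12538 = -44867/12538 ≈ -3.5785)
(L + 17133)/(-131*197 + 2705) = (-44867/12538 + 17133)/(-131*197 + 2705) = 214768687/(12538*(-25807 + 2705)) = (214768687/12538)/(-23102) = (214768687/12538)*(-1/23102) = -214768687/289652876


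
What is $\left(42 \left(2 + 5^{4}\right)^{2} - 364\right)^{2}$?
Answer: $272614904190916$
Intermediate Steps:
$\left(42 \left(2 + 5^{4}\right)^{2} - 364\right)^{2} = \left(42 \left(2 + 625\right)^{2} - 364\right)^{2} = \left(42 \cdot 627^{2} - 364\right)^{2} = \left(42 \cdot 393129 - 364\right)^{2} = \left(16511418 - 364\right)^{2} = 16511054^{2} = 272614904190916$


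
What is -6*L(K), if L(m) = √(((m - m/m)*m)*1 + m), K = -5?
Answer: -30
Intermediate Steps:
L(m) = √(m + m*(-1 + m)) (L(m) = √(((m - 1*1)*m)*1 + m) = √(((m - 1)*m)*1 + m) = √(((-1 + m)*m)*1 + m) = √((m*(-1 + m))*1 + m) = √(m*(-1 + m) + m) = √(m + m*(-1 + m)))
-6*L(K) = -6*√((-5)²) = -6*√25 = -6*5 = -30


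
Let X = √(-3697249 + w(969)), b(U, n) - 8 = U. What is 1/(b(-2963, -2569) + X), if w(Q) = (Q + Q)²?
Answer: -591/1734686 - √58595/8673430 ≈ -0.00036860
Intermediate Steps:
b(U, n) = 8 + U
w(Q) = 4*Q² (w(Q) = (2*Q)² = 4*Q²)
X = √58595 (X = √(-3697249 + 4*969²) = √(-3697249 + 4*938961) = √(-3697249 + 3755844) = √58595 ≈ 242.06)
1/(b(-2963, -2569) + X) = 1/((8 - 2963) + √58595) = 1/(-2955 + √58595)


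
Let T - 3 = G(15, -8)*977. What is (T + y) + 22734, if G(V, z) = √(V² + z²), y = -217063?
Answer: -177717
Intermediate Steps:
T = 16612 (T = 3 + √(15² + (-8)²)*977 = 3 + √(225 + 64)*977 = 3 + √289*977 = 3 + 17*977 = 3 + 16609 = 16612)
(T + y) + 22734 = (16612 - 217063) + 22734 = -200451 + 22734 = -177717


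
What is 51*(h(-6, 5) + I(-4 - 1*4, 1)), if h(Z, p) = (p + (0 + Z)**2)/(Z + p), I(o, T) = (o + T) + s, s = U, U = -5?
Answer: -2703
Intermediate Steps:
s = -5
I(o, T) = -5 + T + o (I(o, T) = (o + T) - 5 = (T + o) - 5 = -5 + T + o)
h(Z, p) = (p + Z**2)/(Z + p)
51*(h(-6, 5) + I(-4 - 1*4, 1)) = 51*((5 + (-6)**2)/(-6 + 5) + (-5 + 1 + (-4 - 1*4))) = 51*((5 + 36)/(-1) + (-5 + 1 + (-4 - 4))) = 51*(-1*41 + (-5 + 1 - 8)) = 51*(-41 - 12) = 51*(-53) = -2703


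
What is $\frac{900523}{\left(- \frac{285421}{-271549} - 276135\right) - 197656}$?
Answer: $- \frac{244536120127}{128657186838} \approx -1.9007$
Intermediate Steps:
$\frac{900523}{\left(- \frac{285421}{-271549} - 276135\right) - 197656} = \frac{900523}{\left(\left(-285421\right) \left(- \frac{1}{271549}\right) - 276135\right) - 197656} = \frac{900523}{\left(\frac{285421}{271549} - 276135\right) - 197656} = \frac{900523}{- \frac{74983897694}{271549} - 197656} = \frac{900523}{- \frac{128657186838}{271549}} = 900523 \left(- \frac{271549}{128657186838}\right) = - \frac{244536120127}{128657186838}$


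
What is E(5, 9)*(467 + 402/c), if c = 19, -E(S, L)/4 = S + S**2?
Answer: -1113000/19 ≈ -58579.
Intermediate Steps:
E(S, L) = -4*S - 4*S**2 (E(S, L) = -4*(S + S**2) = -4*S - 4*S**2)
E(5, 9)*(467 + 402/c) = (-4*5*(1 + 5))*(467 + 402/19) = (-4*5*6)*(467 + 402*(1/19)) = -120*(467 + 402/19) = -120*9275/19 = -1113000/19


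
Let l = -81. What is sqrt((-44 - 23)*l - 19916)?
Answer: I*sqrt(14489) ≈ 120.37*I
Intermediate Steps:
sqrt((-44 - 23)*l - 19916) = sqrt((-44 - 23)*(-81) - 19916) = sqrt(-67*(-81) - 19916) = sqrt(5427 - 19916) = sqrt(-14489) = I*sqrt(14489)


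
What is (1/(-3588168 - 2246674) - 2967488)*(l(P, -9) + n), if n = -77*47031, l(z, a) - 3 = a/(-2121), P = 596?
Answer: 438925375949068786545/40843894 ≈ 1.0746e+13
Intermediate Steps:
l(z, a) = 3 - a/2121 (l(z, a) = 3 + a/(-2121) = 3 + a*(-1/2121) = 3 - a/2121)
n = -3621387
(1/(-3588168 - 2246674) - 2967488)*(l(P, -9) + n) = (1/(-3588168 - 2246674) - 2967488)*((3 - 1/2121*(-9)) - 3621387) = (1/(-5834842) - 2967488)*((3 + 3/707) - 3621387) = (-1/5834842 - 2967488)*(2124/707 - 3621387) = -17314823616897/5834842*(-2560318485/707) = 438925375949068786545/40843894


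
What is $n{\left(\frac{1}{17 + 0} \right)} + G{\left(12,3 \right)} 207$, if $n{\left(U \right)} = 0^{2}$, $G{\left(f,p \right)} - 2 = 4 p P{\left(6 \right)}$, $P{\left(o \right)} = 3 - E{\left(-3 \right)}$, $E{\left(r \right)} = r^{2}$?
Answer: $-14490$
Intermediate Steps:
$P{\left(o \right)} = -6$ ($P{\left(o \right)} = 3 - \left(-3\right)^{2} = 3 - 9 = -6$)
$G{\left(f,p \right)} = 2 - 24 p$ ($G{\left(f,p \right)} = 2 + 4 p \left(-6\right) = 2 - 24 p$)
$n{\left(U \right)} = 0$
$n{\left(\frac{1}{17 + 0} \right)} + G{\left(12,3 \right)} 207 = 0 + \left(2 - 72\right) 207 = 0 - 14490 = -14490$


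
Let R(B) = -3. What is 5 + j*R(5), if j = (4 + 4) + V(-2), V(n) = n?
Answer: -13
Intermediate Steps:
j = 6 (j = (4 + 4) - 2 = 8 - 2 = 6)
5 + j*R(5) = 5 + 6*(-3) = 5 - 18 = -13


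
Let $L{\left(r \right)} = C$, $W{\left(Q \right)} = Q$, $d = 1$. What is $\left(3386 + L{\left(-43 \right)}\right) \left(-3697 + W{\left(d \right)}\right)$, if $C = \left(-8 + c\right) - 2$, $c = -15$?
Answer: $-12422256$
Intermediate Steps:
$C = -25$ ($C = \left(-8 - 15\right) - 2 = -23 - 2 = -25$)
$L{\left(r \right)} = -25$
$\left(3386 + L{\left(-43 \right)}\right) \left(-3697 + W{\left(d \right)}\right) = \left(3386 - 25\right) \left(-3697 + 1\right) = 3361 \left(-3696\right) = -12422256$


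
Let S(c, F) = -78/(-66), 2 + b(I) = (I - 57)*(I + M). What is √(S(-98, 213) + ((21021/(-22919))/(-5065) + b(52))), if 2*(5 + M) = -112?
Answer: √426279314192846565/98225545 ≈ 6.6470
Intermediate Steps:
M = -61 (M = -5 + (½)*(-112) = -5 - 56 = -61)
b(I) = -2 + (-61 + I)*(-57 + I) (b(I) = -2 + (I - 57)*(I - 61) = -2 + (-57 + I)*(-61 + I) = -2 + (-61 + I)*(-57 + I))
S(c, F) = 13/11 (S(c, F) = -78*(-1/66) = 13/11)
√(S(-98, 213) + ((21021/(-22919))/(-5065) + b(52))) = √(13/11 + ((21021/(-22919))/(-5065) + (3475 + 52² - 118*52))) = √(13/11 + ((21021*(-1/22919))*(-1/5065) + (3475 + 2704 - 6136))) = √(13/11 + (-1617/1763*(-1/5065) + 43)) = √(13/11 + (1617/8929595 + 43)) = √(13/11 + 383974202/8929595) = √(4339800957/98225545) = √426279314192846565/98225545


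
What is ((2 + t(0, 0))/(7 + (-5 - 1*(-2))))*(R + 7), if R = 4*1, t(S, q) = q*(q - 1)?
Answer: 11/2 ≈ 5.5000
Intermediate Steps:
t(S, q) = q*(-1 + q)
R = 4
((2 + t(0, 0))/(7 + (-5 - 1*(-2))))*(R + 7) = ((2 + 0*(-1 + 0))/(7 + (-5 - 1*(-2))))*(4 + 7) = ((2 + 0*(-1))/(7 + (-5 + 2)))*11 = ((2 + 0)/(7 - 3))*11 = (2/4)*11 = (2*(¼))*11 = (½)*11 = 11/2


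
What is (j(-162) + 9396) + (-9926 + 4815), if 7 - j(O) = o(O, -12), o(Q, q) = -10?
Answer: 4302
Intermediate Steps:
j(O) = 17 (j(O) = 7 - 1*(-10) = 7 + 10 = 17)
(j(-162) + 9396) + (-9926 + 4815) = (17 + 9396) + (-9926 + 4815) = 9413 - 5111 = 4302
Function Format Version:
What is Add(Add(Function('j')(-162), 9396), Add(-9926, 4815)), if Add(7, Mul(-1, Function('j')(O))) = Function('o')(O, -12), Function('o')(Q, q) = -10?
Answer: 4302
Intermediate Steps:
Function('j')(O) = 17 (Function('j')(O) = Add(7, Mul(-1, -10)) = Add(7, 10) = 17)
Add(Add(Function('j')(-162), 9396), Add(-9926, 4815)) = Add(Add(17, 9396), Add(-9926, 4815)) = Add(9413, -5111) = 4302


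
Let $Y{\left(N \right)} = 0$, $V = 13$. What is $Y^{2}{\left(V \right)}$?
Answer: $0$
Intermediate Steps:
$Y^{2}{\left(V \right)} = 0^{2} = 0$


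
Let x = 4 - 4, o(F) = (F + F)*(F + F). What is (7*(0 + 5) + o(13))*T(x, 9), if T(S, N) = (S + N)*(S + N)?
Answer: 57591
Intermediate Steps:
o(F) = 4*F² (o(F) = (2*F)*(2*F) = 4*F²)
x = 0
T(S, N) = (N + S)² (T(S, N) = (N + S)*(N + S) = (N + S)²)
(7*(0 + 5) + o(13))*T(x, 9) = (7*(0 + 5) + 4*13²)*(9 + 0)² = (7*5 + 4*169)*9² = (35 + 676)*81 = 711*81 = 57591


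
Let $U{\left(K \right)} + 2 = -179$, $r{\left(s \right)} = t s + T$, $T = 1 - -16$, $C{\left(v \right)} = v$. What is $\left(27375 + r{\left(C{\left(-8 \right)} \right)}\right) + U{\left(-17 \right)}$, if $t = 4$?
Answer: $27179$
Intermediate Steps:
$T = 17$ ($T = 1 + 16 = 17$)
$r{\left(s \right)} = 17 + 4 s$ ($r{\left(s \right)} = 4 s + 17 = 17 + 4 s$)
$U{\left(K \right)} = -181$ ($U{\left(K \right)} = -2 - 179 = -181$)
$\left(27375 + r{\left(C{\left(-8 \right)} \right)}\right) + U{\left(-17 \right)} = \left(27375 + \left(17 + 4 \left(-8\right)\right)\right) - 181 = \left(27375 + \left(17 - 32\right)\right) - 181 = \left(27375 - 15\right) - 181 = 27360 - 181 = 27179$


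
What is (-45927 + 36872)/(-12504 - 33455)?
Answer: 9055/45959 ≈ 0.19702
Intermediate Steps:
(-45927 + 36872)/(-12504 - 33455) = -9055/(-45959) = -9055*(-1/45959) = 9055/45959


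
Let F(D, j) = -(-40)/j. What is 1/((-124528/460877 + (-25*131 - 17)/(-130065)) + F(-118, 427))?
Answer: -25596073911135/3870399449572 ≈ -6.6133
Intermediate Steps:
F(D, j) = 40/j
1/((-124528/460877 + (-25*131 - 17)/(-130065)) + F(-118, 427)) = 1/((-124528/460877 + (-25*131 - 17)/(-130065)) + 40/427) = 1/((-124528*1/460877 + (-3275 - 17)*(-1/130065)) + 40*(1/427)) = 1/((-124528/460877 - 3292*(-1/130065)) + 40/427) = 1/((-124528/460877 + 3292/130065) + 40/427) = 1/(-14679527236/59943967005 + 40/427) = 1/(-3870399449572/25596073911135) = -25596073911135/3870399449572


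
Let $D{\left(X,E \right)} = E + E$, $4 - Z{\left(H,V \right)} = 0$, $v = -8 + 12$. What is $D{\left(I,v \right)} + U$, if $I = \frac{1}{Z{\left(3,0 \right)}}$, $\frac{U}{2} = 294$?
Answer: $596$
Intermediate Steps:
$v = 4$
$Z{\left(H,V \right)} = 4$ ($Z{\left(H,V \right)} = 4 - 0 = 4 + 0 = 4$)
$U = 588$ ($U = 2 \cdot 294 = 588$)
$I = \frac{1}{4} \approx 0.25$
$D{\left(X,E \right)} = 2 E$
$D{\left(I,v \right)} + U = 2 \cdot 4 + 588 = 8 + 588 = 596$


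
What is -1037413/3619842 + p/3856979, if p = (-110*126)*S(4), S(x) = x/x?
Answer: -578778737921/1994522082474 ≈ -0.29018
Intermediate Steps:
S(x) = 1
p = -13860 (p = -110*126*1 = -13860*1 = -13860)
-1037413/3619842 + p/3856979 = -1037413/3619842 - 13860/3856979 = -1037413*1/3619842 - 13860*1/3856979 = -1037413/3619842 - 1980/550997 = -578778737921/1994522082474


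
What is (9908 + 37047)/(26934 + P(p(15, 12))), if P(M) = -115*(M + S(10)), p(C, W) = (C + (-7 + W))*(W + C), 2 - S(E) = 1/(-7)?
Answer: -328685/247887 ≈ -1.3259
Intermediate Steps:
S(E) = 15/7 (S(E) = 2 - 1/(-7) = 2 - 1*(-⅐) = 2 + ⅐ = 15/7)
p(C, W) = (C + W)*(-7 + C + W) (p(C, W) = (-7 + C + W)*(C + W) = (C + W)*(-7 + C + W))
P(M) = -1725/7 - 115*M (P(M) = -115*(M + 15/7) = -115*(15/7 + M) = -1725/7 - 115*M)
(9908 + 37047)/(26934 + P(p(15, 12))) = (9908 + 37047)/(26934 + (-1725/7 - 115*(15² + 12² - 7*15 - 7*12 + 2*15*12))) = 46955/(26934 + (-1725/7 - 115*(225 + 144 - 105 - 84 + 360))) = 46955/(26934 + (-1725/7 - 115*540)) = 46955/(26934 + (-1725/7 - 62100)) = 46955/(26934 - 436425/7) = 46955/(-247887/7) = 46955*(-7/247887) = -328685/247887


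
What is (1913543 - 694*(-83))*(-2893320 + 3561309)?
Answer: 1316703177405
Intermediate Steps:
(1913543 - 694*(-83))*(-2893320 + 3561309) = (1913543 + 57602)*667989 = 1971145*667989 = 1316703177405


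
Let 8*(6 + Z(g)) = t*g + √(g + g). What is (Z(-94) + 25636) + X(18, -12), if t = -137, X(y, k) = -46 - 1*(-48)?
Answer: 108967/4 + I*√47/4 ≈ 27242.0 + 1.7139*I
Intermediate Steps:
X(y, k) = 2 (X(y, k) = -46 + 48 = 2)
Z(g) = -6 - 137*g/8 + √2*√g/8 (Z(g) = -6 + (-137*g + √(g + g))/8 = -6 + (-137*g + √(2*g))/8 = -6 + (-137*g + √2*√g)/8 = -6 + (-137*g/8 + √2*√g/8) = -6 - 137*g/8 + √2*√g/8)
(Z(-94) + 25636) + X(18, -12) = ((-6 - 137/8*(-94) + √2*√(-94)/8) + 25636) + 2 = ((-6 + 6439/4 + √2*(I*√94)/8) + 25636) + 2 = ((-6 + 6439/4 + I*√47/4) + 25636) + 2 = ((6415/4 + I*√47/4) + 25636) + 2 = (108959/4 + I*√47/4) + 2 = 108967/4 + I*√47/4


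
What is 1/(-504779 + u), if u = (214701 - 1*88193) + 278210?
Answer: -1/100061 ≈ -9.9939e-6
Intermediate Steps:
u = 404718 (u = (214701 - 88193) + 278210 = 126508 + 278210 = 404718)
1/(-504779 + u) = 1/(-504779 + 404718) = 1/(-100061) = -1/100061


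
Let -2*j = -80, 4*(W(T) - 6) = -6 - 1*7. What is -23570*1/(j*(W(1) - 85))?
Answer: 2357/329 ≈ 7.1641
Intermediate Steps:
W(T) = 11/4 (W(T) = 6 + (-6 - 1*7)/4 = 6 + (-6 - 7)/4 = 6 + (¼)*(-13) = 6 - 13/4 = 11/4)
j = 40 (j = -½*(-80) = 40)
-23570*1/(j*(W(1) - 85)) = -23570*1/(40*(11/4 - 85)) = -23570/(40*(-329/4)) = -23570/(-3290) = -23570*(-1/3290) = 2357/329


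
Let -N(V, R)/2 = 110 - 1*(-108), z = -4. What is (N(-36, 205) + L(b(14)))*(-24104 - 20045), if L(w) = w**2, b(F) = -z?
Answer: 18542580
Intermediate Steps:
N(V, R) = -436 (N(V, R) = -2*(110 - 1*(-108)) = -2*(110 + 108) = -2*218 = -436)
b(F) = 4 (b(F) = -1*(-4) = 4)
(N(-36, 205) + L(b(14)))*(-24104 - 20045) = (-436 + 4**2)*(-24104 - 20045) = (-436 + 16)*(-44149) = -420*(-44149) = 18542580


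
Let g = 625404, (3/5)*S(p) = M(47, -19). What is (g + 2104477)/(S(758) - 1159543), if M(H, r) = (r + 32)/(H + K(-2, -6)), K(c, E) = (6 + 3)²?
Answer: -1048274304/445264447 ≈ -2.3543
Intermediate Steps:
K(c, E) = 81 (K(c, E) = 9² = 81)
M(H, r) = (32 + r)/(81 + H) (M(H, r) = (r + 32)/(H + 81) = (32 + r)/(81 + H))
S(p) = 65/384 (S(p) = 5*((32 - 19)/(81 + 47))/3 = 5*(13/128)/3 = 5*((1/128)*13)/3 = (5/3)*(13/128) = 65/384)
(g + 2104477)/(S(758) - 1159543) = (625404 + 2104477)/(65/384 - 1159543) = 2729881/(-445264447/384) = 2729881*(-384/445264447) = -1048274304/445264447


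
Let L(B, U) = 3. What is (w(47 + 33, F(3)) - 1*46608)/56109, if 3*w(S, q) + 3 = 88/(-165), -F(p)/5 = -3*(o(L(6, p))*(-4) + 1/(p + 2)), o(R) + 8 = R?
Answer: -2097413/2524905 ≈ -0.83069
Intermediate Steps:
o(R) = -8 + R
F(p) = 300 + 15/(2 + p) (F(p) = -(-15)*((-8 + 3)*(-4) + 1/(p + 2)) = -(-15)*(-5*(-4) + 1/(2 + p)) = -(-15)*(20 + 1/(2 + p)) = -5*(-60 - 3/(2 + p)) = 300 + 15/(2 + p))
w(S, q) = -53/45 (w(S, q) = -1 + (88/(-165))/3 = -1 + (88*(-1/165))/3 = -1 + (⅓)*(-8/15) = -1 - 8/45 = -53/45)
(w(47 + 33, F(3)) - 1*46608)/56109 = (-53/45 - 1*46608)/56109 = (-53/45 - 46608)*(1/56109) = -2097413/45*1/56109 = -2097413/2524905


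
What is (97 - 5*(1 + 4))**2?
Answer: 5184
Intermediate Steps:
(97 - 5*(1 + 4))**2 = (97 - 5*5)**2 = (97 - 25)**2 = 72**2 = 5184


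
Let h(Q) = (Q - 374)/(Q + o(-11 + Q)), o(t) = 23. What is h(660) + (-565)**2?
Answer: 218030961/683 ≈ 3.1923e+5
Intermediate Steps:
h(Q) = (-374 + Q)/(23 + Q) (h(Q) = (Q - 374)/(Q + 23) = (-374 + Q)/(23 + Q))
h(660) + (-565)**2 = (-374 + 660)/(23 + 660) + (-565)**2 = 286/683 + 319225 = 218030961/683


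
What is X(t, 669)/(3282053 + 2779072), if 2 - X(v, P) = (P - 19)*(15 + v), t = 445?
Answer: -14238/288625 ≈ -0.049330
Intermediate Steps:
X(v, P) = 2 - (-19 + P)*(15 + v) (X(v, P) = 2 - (P - 19)*(15 + v) = 2 - (-19 + P)*(15 + v))
X(t, 669)/(3282053 + 2779072) = (287 - 15*669 + 19*445 - 1*669*445)/(3282053 + 2779072) = (287 - 10035 + 8455 - 297705)/6061125 = -298998*1/6061125 = -14238/288625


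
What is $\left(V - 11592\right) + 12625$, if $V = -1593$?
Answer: $-560$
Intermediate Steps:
$\left(V - 11592\right) + 12625 = \left(-1593 - 11592\right) + 12625 = -13185 + 12625 = -560$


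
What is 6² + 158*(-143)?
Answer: -22558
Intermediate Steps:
6² + 158*(-143) = 36 - 22594 = -22558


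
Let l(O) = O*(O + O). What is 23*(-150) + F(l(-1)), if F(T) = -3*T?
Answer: -3456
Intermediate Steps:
l(O) = 2*O² (l(O) = O*(2*O) = 2*O²)
23*(-150) + F(l(-1)) = 23*(-150) - 6*(-1)² = -3450 - 6 = -3456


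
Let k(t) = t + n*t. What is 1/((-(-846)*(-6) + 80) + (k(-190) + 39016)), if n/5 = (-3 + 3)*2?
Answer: 1/33830 ≈ 2.9560e-5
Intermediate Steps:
n = 0 (n = 5*((-3 + 3)*2) = 5*(0*2) = 5*0 = 0)
k(t) = t (k(t) = t + 0*t = t + 0 = t)
1/((-(-846)*(-6) + 80) + (k(-190) + 39016)) = 1/((-(-846)*(-6) + 80) + (-190 + 39016)) = 1/((-141*36 + 80) + 38826) = 1/((-5076 + 80) + 38826) = 1/(-4996 + 38826) = 1/33830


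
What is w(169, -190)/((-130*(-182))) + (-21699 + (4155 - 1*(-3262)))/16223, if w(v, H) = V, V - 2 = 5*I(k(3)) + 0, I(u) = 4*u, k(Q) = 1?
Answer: -168777607/191918090 ≈ -0.87943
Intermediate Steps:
V = 22 (V = 2 + (5*(4*1) + 0) = 2 + (5*4 + 0) = 2 + (20 + 0) = 2 + 20 = 22)
w(v, H) = 22
w(169, -190)/((-130*(-182))) + (-21699 + (4155 - 1*(-3262)))/16223 = 22/((-130*(-182))) + (-21699 + (4155 - 1*(-3262)))/16223 = 22/23660 + (-21699 + (4155 + 3262))*(1/16223) = 22*(1/23660) + (-21699 + 7417)*(1/16223) = 11/11830 - 14282*1/16223 = 11/11830 - 14282/16223 = -168777607/191918090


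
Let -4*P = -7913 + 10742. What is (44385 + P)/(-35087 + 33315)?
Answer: -174711/7088 ≈ -24.649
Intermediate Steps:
P = -2829/4 (P = -(-7913 + 10742)/4 = -¼*2829 = -2829/4 ≈ -707.25)
(44385 + P)/(-35087 + 33315) = (44385 - 2829/4)/(-35087 + 33315) = (174711/4)/(-1772) = (174711/4)*(-1/1772) = -174711/7088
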